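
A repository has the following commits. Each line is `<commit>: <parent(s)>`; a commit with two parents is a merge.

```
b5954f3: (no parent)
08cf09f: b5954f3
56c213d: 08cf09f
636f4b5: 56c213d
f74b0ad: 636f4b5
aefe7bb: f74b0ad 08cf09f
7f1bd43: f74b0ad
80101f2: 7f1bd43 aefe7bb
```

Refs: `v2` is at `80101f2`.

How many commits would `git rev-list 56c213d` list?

Walking parent pointers from 56c213d: reachable set = {08cf09f, 56c213d, b5954f3}.
That is 3 commits.

3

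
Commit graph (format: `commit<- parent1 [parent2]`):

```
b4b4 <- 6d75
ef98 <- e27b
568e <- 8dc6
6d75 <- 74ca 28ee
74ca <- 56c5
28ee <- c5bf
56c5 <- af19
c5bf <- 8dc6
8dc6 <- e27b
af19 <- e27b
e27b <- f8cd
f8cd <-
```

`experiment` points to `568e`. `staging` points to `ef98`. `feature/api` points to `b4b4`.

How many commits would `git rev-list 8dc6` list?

3

Walking parent pointers from 8dc6: reachable set = {8dc6, e27b, f8cd}.
That is 3 commits.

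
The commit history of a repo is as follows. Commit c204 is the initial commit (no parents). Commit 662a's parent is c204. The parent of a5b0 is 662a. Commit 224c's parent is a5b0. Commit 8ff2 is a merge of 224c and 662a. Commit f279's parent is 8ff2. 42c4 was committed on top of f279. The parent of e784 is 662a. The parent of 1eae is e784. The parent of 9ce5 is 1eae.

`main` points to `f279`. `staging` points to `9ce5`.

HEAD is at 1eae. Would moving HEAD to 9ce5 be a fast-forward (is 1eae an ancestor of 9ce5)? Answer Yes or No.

A fast-forward from 1eae to 9ce5 is possible iff 1eae is an ancestor of 9ce5.
Ancestors of 9ce5: {1eae, 662a, 9ce5, c204, e784}.
1eae is among them, so fast-forward is possible.

Yes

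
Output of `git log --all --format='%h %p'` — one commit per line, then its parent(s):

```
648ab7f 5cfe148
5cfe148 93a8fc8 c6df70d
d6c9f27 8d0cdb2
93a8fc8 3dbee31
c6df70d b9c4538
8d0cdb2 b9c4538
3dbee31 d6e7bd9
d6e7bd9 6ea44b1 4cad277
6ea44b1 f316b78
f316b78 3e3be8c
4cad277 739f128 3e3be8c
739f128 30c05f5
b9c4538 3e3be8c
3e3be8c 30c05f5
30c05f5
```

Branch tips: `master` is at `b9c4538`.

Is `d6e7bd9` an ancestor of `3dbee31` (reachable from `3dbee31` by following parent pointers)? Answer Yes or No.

Yes

Ancestors of 3dbee31 (commits reachable by following parents): {30c05f5, 3dbee31, 3e3be8c, 4cad277, 6ea44b1, 739f128, d6e7bd9, f316b78}.
d6e7bd9 is in that set, so it is an ancestor of 3dbee31.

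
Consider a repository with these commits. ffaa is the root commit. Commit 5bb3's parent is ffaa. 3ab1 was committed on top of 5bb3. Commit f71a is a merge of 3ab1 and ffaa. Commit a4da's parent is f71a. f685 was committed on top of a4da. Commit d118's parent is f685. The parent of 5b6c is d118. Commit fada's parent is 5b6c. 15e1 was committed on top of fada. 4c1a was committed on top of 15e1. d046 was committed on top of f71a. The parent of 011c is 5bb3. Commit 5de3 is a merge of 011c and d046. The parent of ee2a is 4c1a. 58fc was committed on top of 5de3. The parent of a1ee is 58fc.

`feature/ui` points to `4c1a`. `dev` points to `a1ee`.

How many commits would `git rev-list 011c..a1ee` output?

Reachable from a1ee: {011c, 3ab1, 58fc, 5bb3, 5de3, a1ee, d046, f71a, ffaa}.
Reachable from 011c: {011c, 5bb3, ffaa}.
In a1ee's history but not 011c's: {3ab1, 58fc, 5de3, a1ee, d046, f71a} — 6 commits.

6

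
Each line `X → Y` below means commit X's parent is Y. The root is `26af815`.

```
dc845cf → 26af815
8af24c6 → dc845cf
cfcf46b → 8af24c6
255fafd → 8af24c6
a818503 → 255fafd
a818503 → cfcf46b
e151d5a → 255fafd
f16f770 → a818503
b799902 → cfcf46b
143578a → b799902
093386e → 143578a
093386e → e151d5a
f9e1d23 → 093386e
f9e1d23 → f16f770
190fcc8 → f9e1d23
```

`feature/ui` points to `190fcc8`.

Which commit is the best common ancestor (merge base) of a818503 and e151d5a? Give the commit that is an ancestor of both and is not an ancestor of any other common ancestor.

255fafd

Ancestors of a818503: {255fafd, 26af815, 8af24c6, a818503, cfcf46b, dc845cf}.
Ancestors of e151d5a: {255fafd, 26af815, 8af24c6, dc845cf, e151d5a}.
Common ancestors: {255fafd, 26af815, 8af24c6, dc845cf}.
Among these, 255fafd is not an ancestor of any other common ancestor — it is the merge base.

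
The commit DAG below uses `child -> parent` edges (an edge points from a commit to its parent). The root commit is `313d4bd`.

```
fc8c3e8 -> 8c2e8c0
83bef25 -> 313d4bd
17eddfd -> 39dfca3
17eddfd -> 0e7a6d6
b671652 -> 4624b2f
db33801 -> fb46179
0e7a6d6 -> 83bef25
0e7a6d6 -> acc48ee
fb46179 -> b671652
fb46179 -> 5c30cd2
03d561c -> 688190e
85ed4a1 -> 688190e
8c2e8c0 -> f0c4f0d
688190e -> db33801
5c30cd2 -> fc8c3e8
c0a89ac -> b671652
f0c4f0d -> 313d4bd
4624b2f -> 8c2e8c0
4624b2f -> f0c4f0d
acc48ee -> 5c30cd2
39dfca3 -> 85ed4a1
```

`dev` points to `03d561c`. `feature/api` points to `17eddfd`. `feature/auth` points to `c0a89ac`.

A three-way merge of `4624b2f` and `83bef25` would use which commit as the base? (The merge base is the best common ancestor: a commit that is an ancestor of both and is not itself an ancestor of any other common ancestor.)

Ancestors of 4624b2f: {313d4bd, 4624b2f, 8c2e8c0, f0c4f0d}.
Ancestors of 83bef25: {313d4bd, 83bef25}.
Common ancestors: {313d4bd}.
The only common ancestor is 313d4bd, so it is the merge base.

313d4bd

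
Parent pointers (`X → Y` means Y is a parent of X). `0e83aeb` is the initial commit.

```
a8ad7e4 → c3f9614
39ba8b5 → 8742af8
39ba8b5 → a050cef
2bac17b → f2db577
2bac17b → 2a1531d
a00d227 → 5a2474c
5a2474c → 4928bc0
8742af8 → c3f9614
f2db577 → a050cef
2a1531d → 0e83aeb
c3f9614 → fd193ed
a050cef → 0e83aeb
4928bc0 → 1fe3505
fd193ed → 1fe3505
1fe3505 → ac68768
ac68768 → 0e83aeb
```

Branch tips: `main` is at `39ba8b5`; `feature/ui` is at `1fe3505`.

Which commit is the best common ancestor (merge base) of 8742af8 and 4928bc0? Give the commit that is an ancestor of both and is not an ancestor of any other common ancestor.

Ancestors of 8742af8: {0e83aeb, 1fe3505, 8742af8, ac68768, c3f9614, fd193ed}.
Ancestors of 4928bc0: {0e83aeb, 1fe3505, 4928bc0, ac68768}.
Common ancestors: {0e83aeb, 1fe3505, ac68768}.
Among these, 1fe3505 is not an ancestor of any other common ancestor — it is the merge base.

1fe3505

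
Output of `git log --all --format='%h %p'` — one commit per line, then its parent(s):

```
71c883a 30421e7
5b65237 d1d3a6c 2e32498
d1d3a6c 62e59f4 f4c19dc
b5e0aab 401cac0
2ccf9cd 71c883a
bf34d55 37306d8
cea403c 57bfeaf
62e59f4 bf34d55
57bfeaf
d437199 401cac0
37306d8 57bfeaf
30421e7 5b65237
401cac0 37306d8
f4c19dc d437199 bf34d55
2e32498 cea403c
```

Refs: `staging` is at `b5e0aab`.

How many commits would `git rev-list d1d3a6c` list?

Walking parent pointers from d1d3a6c: reachable set = {37306d8, 401cac0, 57bfeaf, 62e59f4, bf34d55, d1d3a6c, d437199, f4c19dc}.
That is 8 commits.

8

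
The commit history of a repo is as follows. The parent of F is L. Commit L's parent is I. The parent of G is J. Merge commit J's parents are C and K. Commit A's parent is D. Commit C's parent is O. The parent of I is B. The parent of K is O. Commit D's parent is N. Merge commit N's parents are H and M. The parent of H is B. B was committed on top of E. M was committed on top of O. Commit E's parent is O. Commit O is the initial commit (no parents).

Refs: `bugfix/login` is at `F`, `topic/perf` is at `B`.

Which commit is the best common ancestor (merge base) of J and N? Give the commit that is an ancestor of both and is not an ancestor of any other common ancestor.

O

Ancestors of J: {C, J, K, O}.
Ancestors of N: {B, E, H, M, N, O}.
Common ancestors: {O}.
The only common ancestor is O, so it is the merge base.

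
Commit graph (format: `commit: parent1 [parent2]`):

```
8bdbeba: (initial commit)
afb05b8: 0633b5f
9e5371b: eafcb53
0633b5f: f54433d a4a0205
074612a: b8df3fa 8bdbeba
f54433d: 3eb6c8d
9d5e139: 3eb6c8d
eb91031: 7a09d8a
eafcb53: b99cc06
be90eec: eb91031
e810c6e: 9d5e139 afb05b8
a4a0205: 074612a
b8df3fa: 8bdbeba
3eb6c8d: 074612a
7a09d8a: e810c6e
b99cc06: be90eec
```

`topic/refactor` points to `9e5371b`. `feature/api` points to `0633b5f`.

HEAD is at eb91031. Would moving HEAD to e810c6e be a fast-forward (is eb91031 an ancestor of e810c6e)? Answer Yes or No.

A fast-forward from eb91031 to e810c6e is possible iff eb91031 is an ancestor of e810c6e.
Ancestors of e810c6e: {0633b5f, 074612a, 3eb6c8d, 8bdbeba, 9d5e139, a4a0205, afb05b8, b8df3fa, e810c6e, f54433d}.
eb91031 is not among them, so fast-forward is not possible.

No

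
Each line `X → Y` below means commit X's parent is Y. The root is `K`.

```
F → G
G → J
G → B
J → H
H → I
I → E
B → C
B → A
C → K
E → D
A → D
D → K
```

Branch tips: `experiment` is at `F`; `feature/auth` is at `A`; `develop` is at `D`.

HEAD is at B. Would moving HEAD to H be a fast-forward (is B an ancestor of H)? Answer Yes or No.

A fast-forward from B to H is possible iff B is an ancestor of H.
Ancestors of H: {D, E, H, I, K}.
B is not among them, so fast-forward is not possible.

No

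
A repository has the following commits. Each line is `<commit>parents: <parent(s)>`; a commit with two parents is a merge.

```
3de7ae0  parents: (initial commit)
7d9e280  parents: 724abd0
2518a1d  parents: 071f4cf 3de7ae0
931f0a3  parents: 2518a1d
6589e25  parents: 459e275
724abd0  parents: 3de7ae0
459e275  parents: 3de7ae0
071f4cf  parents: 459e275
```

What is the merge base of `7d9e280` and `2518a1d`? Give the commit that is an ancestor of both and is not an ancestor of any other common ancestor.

Ancestors of 7d9e280: {3de7ae0, 724abd0, 7d9e280}.
Ancestors of 2518a1d: {071f4cf, 2518a1d, 3de7ae0, 459e275}.
Common ancestors: {3de7ae0}.
The only common ancestor is 3de7ae0, so it is the merge base.

3de7ae0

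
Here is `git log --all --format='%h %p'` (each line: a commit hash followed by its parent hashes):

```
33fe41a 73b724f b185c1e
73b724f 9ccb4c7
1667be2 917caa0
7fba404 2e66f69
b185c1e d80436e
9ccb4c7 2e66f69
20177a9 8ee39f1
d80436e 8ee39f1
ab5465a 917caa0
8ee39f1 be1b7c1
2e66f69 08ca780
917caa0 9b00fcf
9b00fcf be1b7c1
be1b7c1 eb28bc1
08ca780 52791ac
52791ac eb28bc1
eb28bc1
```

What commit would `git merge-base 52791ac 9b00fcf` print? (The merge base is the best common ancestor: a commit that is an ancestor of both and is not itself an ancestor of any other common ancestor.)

Ancestors of 52791ac: {52791ac, eb28bc1}.
Ancestors of 9b00fcf: {9b00fcf, be1b7c1, eb28bc1}.
Common ancestors: {eb28bc1}.
The only common ancestor is eb28bc1, so it is the merge base.

eb28bc1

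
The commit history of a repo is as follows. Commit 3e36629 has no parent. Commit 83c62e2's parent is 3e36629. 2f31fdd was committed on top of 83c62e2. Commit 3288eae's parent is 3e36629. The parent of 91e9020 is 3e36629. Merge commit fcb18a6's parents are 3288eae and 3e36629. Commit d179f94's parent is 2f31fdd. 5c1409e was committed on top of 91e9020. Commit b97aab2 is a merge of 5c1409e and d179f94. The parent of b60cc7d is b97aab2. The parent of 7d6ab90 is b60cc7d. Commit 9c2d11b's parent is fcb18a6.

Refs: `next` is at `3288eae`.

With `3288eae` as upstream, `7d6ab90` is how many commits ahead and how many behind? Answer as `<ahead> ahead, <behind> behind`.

Reachable from 7d6ab90: {2f31fdd, 3e36629, 5c1409e, 7d6ab90, 83c62e2, 91e9020, b60cc7d, b97aab2, d179f94}.
Reachable from 3288eae: {3288eae, 3e36629}.
Only in 7d6ab90's history (ahead): {2f31fdd, 5c1409e, 7d6ab90, 83c62e2, 91e9020, b60cc7d, b97aab2, d179f94} — 8.
Only in 3288eae's history (behind): {3288eae} — 1.

8 ahead, 1 behind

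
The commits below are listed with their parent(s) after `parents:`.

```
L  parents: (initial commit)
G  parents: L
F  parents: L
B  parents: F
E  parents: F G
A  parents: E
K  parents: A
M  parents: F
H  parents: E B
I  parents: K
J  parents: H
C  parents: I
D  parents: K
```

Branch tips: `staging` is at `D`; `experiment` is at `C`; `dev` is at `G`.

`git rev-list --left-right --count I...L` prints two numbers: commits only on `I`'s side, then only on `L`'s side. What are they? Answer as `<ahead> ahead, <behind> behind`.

Reachable from I: {A, E, F, G, I, K, L}.
Reachable from L: {L}.
Only in I's history (ahead): {A, E, F, G, I, K} — 6.
Only in L's history (behind): {} — 0.

6 ahead, 0 behind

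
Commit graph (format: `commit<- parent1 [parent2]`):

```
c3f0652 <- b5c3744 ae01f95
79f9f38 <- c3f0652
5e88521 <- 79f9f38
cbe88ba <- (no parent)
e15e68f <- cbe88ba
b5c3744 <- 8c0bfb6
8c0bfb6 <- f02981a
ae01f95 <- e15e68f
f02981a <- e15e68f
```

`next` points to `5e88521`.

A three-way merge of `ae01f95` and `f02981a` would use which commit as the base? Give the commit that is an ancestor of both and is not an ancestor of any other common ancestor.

e15e68f

Ancestors of ae01f95: {ae01f95, cbe88ba, e15e68f}.
Ancestors of f02981a: {cbe88ba, e15e68f, f02981a}.
Common ancestors: {cbe88ba, e15e68f}.
Among these, e15e68f is not an ancestor of any other common ancestor — it is the merge base.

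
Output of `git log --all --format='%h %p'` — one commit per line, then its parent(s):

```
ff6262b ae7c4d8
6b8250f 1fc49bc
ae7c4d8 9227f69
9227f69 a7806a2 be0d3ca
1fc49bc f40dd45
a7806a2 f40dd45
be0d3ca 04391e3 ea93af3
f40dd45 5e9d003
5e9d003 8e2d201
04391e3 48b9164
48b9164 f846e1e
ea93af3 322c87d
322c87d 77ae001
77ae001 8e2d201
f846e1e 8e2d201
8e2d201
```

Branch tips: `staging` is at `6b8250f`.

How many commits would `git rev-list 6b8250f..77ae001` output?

Reachable from 77ae001: {77ae001, 8e2d201}.
Reachable from 6b8250f: {1fc49bc, 5e9d003, 6b8250f, 8e2d201, f40dd45}.
In 77ae001's history but not 6b8250f's: {77ae001} — 1 commit.

1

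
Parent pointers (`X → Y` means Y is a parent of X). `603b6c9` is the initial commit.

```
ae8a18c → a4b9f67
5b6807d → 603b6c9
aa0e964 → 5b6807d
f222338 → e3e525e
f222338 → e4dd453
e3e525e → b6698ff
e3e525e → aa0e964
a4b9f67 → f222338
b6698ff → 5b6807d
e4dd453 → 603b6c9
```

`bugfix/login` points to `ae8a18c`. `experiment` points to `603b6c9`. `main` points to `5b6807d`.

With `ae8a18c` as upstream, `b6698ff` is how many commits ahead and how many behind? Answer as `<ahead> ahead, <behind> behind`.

Reachable from b6698ff: {5b6807d, 603b6c9, b6698ff}.
Reachable from ae8a18c: {5b6807d, 603b6c9, a4b9f67, aa0e964, ae8a18c, b6698ff, e3e525e, e4dd453, f222338}.
Only in b6698ff's history (ahead): {} — 0.
Only in ae8a18c's history (behind): {a4b9f67, aa0e964, ae8a18c, e3e525e, e4dd453, f222338} — 6.

0 ahead, 6 behind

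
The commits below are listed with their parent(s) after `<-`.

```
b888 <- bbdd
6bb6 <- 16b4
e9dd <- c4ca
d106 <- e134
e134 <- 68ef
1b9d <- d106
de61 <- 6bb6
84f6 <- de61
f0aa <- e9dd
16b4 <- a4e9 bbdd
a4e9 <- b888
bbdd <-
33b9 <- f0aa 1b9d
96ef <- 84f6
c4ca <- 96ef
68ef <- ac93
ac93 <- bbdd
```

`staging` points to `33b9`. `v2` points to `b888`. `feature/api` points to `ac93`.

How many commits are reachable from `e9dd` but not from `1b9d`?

Reachable from e9dd: {16b4, 6bb6, 84f6, 96ef, a4e9, b888, bbdd, c4ca, de61, e9dd}.
Reachable from 1b9d: {1b9d, 68ef, ac93, bbdd, d106, e134}.
In e9dd's history but not 1b9d's: {16b4, 6bb6, 84f6, 96ef, a4e9, b888, c4ca, de61, e9dd} — 9 commits.

9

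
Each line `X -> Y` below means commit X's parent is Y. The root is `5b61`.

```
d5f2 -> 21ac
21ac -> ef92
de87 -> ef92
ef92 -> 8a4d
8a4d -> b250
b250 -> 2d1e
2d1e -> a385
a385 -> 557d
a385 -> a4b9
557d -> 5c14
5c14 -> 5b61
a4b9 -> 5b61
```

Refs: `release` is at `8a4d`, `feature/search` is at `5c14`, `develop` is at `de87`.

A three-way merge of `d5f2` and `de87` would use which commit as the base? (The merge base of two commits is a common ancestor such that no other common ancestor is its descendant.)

Ancestors of d5f2: {21ac, 2d1e, 557d, 5b61, 5c14, 8a4d, a385, a4b9, b250, d5f2, ef92}.
Ancestors of de87: {2d1e, 557d, 5b61, 5c14, 8a4d, a385, a4b9, b250, de87, ef92}.
Common ancestors: {2d1e, 557d, 5b61, 5c14, 8a4d, a385, a4b9, b250, ef92}.
Among these, ef92 is not an ancestor of any other common ancestor — it is the merge base.

ef92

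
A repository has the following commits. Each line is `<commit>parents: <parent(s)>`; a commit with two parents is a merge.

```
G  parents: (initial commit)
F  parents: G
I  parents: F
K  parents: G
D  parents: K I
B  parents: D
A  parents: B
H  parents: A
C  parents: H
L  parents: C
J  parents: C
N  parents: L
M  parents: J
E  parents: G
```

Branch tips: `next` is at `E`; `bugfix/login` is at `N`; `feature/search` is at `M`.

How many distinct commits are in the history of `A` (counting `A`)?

7

Walking parent pointers from A: reachable set = {A, B, D, F, G, I, K}.
That is 7 commits.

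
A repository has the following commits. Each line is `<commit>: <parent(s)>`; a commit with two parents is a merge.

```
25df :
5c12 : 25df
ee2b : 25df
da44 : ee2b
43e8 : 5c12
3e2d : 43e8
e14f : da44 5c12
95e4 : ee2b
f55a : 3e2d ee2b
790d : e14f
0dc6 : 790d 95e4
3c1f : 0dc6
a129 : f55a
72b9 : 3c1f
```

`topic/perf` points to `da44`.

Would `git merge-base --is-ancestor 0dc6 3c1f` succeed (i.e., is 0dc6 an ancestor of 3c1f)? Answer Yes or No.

Ancestors of 3c1f (commits reachable by following parents): {0dc6, 25df, 3c1f, 5c12, 790d, 95e4, da44, e14f, ee2b}.
0dc6 is in that set, so it is an ancestor of 3c1f.

Yes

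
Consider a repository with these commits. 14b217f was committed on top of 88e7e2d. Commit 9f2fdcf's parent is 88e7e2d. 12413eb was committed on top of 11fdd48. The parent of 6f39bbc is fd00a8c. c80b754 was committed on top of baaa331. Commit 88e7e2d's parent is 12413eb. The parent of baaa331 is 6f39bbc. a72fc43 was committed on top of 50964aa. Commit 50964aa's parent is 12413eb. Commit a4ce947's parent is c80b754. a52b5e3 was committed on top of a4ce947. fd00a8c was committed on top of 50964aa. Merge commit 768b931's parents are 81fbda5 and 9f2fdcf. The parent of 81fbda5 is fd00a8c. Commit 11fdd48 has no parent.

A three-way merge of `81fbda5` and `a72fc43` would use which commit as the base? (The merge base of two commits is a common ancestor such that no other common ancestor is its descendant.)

Ancestors of 81fbda5: {11fdd48, 12413eb, 50964aa, 81fbda5, fd00a8c}.
Ancestors of a72fc43: {11fdd48, 12413eb, 50964aa, a72fc43}.
Common ancestors: {11fdd48, 12413eb, 50964aa}.
Among these, 50964aa is not an ancestor of any other common ancestor — it is the merge base.

50964aa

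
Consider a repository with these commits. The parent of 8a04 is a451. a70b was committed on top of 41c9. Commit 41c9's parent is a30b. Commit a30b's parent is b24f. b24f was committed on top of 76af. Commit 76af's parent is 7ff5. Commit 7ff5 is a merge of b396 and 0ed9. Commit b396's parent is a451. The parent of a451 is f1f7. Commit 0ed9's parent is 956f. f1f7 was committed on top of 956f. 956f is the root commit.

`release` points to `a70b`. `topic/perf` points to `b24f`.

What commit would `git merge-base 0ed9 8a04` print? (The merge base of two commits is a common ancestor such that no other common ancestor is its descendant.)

Ancestors of 0ed9: {0ed9, 956f}.
Ancestors of 8a04: {8a04, 956f, a451, f1f7}.
Common ancestors: {956f}.
The only common ancestor is 956f, so it is the merge base.

956f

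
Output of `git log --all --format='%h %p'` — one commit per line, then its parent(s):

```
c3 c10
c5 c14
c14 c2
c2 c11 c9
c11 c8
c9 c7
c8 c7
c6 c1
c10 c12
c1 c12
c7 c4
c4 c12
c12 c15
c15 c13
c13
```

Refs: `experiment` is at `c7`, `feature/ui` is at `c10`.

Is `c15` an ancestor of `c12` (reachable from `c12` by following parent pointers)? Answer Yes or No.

Ancestors of c12 (commits reachable by following parents): {c12, c13, c15}.
c15 is in that set, so it is an ancestor of c12.

Yes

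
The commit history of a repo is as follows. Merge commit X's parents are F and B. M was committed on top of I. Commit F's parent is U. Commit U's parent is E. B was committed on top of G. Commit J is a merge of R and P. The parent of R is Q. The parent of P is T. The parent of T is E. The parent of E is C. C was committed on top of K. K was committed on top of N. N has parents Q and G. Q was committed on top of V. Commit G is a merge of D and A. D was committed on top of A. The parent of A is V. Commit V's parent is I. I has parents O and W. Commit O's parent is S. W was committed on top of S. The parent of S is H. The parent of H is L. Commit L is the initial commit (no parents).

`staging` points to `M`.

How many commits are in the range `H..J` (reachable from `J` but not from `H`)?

Reachable from J: {A, C, D, E, G, H, I, J, K, L, N, O, P, Q, R, S, T, V, W}.
Reachable from H: {H, L}.
In J's history but not H's: {A, C, D, E, G, I, J, K, N, O, P, Q, R, S, T, V, W} — 17 commits.

17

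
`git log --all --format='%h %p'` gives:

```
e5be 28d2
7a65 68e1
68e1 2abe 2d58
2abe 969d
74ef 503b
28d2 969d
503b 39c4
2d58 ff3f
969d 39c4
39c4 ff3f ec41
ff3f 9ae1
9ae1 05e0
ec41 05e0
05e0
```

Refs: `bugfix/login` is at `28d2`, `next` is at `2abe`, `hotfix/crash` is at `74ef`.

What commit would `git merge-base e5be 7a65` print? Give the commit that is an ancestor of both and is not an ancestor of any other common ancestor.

Ancestors of e5be: {05e0, 28d2, 39c4, 969d, 9ae1, e5be, ec41, ff3f}.
Ancestors of 7a65: {05e0, 2abe, 2d58, 39c4, 68e1, 7a65, 969d, 9ae1, ec41, ff3f}.
Common ancestors: {05e0, 39c4, 969d, 9ae1, ec41, ff3f}.
Among these, 969d is not an ancestor of any other common ancestor — it is the merge base.

969d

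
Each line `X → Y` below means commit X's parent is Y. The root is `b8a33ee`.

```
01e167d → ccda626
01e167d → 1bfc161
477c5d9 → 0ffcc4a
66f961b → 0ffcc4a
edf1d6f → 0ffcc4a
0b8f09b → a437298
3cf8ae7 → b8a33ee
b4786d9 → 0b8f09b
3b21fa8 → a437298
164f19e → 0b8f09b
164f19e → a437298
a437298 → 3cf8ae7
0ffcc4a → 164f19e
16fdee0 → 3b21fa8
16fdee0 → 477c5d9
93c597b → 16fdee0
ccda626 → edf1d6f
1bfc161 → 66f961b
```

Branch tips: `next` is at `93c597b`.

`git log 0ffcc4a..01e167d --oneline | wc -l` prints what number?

5

Reachable from 01e167d: {01e167d, 0b8f09b, 0ffcc4a, 164f19e, 1bfc161, 3cf8ae7, 66f961b, a437298, b8a33ee, ccda626, edf1d6f}.
Reachable from 0ffcc4a: {0b8f09b, 0ffcc4a, 164f19e, 3cf8ae7, a437298, b8a33ee}.
In 01e167d's history but not 0ffcc4a's: {01e167d, 1bfc161, 66f961b, ccda626, edf1d6f} — 5 commits.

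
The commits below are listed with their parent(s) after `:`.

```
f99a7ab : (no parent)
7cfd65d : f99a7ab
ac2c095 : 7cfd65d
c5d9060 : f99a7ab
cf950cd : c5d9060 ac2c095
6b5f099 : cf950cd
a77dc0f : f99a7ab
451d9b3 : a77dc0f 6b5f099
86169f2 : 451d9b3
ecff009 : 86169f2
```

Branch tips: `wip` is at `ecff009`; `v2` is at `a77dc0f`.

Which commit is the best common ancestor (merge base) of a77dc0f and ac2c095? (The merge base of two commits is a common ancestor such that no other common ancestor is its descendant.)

Ancestors of a77dc0f: {a77dc0f, f99a7ab}.
Ancestors of ac2c095: {7cfd65d, ac2c095, f99a7ab}.
Common ancestors: {f99a7ab}.
The only common ancestor is f99a7ab, so it is the merge base.

f99a7ab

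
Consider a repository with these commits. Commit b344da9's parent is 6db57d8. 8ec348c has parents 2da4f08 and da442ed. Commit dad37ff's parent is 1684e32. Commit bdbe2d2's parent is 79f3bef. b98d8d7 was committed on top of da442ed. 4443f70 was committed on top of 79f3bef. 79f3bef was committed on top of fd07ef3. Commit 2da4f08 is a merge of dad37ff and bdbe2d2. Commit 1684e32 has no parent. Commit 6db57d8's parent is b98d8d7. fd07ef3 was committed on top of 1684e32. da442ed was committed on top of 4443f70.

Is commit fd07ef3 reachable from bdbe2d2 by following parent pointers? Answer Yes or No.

Yes

Ancestors of bdbe2d2 (commits reachable by following parents): {1684e32, 79f3bef, bdbe2d2, fd07ef3}.
fd07ef3 is in that set, so it is an ancestor of bdbe2d2.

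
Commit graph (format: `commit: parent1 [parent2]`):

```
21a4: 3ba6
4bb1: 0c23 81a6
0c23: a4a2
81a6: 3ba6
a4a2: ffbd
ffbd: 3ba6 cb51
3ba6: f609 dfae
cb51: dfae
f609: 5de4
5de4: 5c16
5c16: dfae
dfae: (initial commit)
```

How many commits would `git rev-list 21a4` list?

6

Walking parent pointers from 21a4: reachable set = {21a4, 3ba6, 5c16, 5de4, dfae, f609}.
That is 6 commits.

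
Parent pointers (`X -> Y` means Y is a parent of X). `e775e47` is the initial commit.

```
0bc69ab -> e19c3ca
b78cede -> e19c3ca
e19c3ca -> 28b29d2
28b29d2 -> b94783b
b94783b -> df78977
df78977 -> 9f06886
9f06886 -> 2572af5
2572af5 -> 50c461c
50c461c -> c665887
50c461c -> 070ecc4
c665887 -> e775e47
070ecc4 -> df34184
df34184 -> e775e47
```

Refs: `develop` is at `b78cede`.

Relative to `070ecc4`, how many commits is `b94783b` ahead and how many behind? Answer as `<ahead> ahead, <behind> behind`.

6 ahead, 0 behind

Reachable from b94783b: {070ecc4, 2572af5, 50c461c, 9f06886, b94783b, c665887, df34184, df78977, e775e47}.
Reachable from 070ecc4: {070ecc4, df34184, e775e47}.
Only in b94783b's history (ahead): {2572af5, 50c461c, 9f06886, b94783b, c665887, df78977} — 6.
Only in 070ecc4's history (behind): {} — 0.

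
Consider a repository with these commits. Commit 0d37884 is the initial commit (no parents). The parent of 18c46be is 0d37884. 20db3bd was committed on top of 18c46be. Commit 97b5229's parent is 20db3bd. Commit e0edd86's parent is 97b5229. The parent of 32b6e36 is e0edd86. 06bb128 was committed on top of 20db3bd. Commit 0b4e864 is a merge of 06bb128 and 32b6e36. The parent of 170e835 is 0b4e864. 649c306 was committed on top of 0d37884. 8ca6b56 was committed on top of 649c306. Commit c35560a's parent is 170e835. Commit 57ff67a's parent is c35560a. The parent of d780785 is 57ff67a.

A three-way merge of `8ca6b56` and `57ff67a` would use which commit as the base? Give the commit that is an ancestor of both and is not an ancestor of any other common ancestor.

Ancestors of 8ca6b56: {0d37884, 649c306, 8ca6b56}.
Ancestors of 57ff67a: {06bb128, 0b4e864, 0d37884, 170e835, 18c46be, 20db3bd, 32b6e36, 57ff67a, 97b5229, c35560a, e0edd86}.
Common ancestors: {0d37884}.
The only common ancestor is 0d37884, so it is the merge base.

0d37884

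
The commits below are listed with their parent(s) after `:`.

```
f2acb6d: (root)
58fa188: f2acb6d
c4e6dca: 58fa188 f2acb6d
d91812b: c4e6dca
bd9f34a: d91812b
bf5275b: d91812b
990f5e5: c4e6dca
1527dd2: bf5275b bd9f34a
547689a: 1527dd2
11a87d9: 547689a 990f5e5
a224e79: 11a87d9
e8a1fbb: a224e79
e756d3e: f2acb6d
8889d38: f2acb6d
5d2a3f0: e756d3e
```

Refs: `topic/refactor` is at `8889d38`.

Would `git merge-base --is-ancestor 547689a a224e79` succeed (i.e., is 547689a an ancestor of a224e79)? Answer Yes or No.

Yes

Ancestors of a224e79 (commits reachable by following parents): {11a87d9, 1527dd2, 547689a, 58fa188, 990f5e5, a224e79, bd9f34a, bf5275b, c4e6dca, d91812b, f2acb6d}.
547689a is in that set, so it is an ancestor of a224e79.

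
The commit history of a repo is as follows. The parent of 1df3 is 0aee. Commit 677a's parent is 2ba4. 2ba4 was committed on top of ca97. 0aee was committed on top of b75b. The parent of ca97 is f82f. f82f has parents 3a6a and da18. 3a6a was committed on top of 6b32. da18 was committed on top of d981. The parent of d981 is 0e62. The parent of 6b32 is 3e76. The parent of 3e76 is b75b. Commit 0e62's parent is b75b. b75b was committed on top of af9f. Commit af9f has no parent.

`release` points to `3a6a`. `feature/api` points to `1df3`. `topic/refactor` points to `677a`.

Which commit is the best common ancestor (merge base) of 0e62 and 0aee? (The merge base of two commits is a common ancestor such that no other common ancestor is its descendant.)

Ancestors of 0e62: {0e62, af9f, b75b}.
Ancestors of 0aee: {0aee, af9f, b75b}.
Common ancestors: {af9f, b75b}.
Among these, b75b is not an ancestor of any other common ancestor — it is the merge base.

b75b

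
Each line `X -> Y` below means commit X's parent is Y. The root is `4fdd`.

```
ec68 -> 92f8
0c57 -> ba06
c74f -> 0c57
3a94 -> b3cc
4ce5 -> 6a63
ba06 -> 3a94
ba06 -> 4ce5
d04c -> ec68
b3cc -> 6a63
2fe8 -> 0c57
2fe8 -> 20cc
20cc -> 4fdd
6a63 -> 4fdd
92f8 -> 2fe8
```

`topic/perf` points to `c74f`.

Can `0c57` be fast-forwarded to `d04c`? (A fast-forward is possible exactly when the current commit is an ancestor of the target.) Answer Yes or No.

A fast-forward from 0c57 to d04c is possible iff 0c57 is an ancestor of d04c.
Ancestors of d04c: {0c57, 20cc, 2fe8, 3a94, 4ce5, 4fdd, 6a63, 92f8, b3cc, ba06, d04c, ec68}.
0c57 is among them, so fast-forward is possible.

Yes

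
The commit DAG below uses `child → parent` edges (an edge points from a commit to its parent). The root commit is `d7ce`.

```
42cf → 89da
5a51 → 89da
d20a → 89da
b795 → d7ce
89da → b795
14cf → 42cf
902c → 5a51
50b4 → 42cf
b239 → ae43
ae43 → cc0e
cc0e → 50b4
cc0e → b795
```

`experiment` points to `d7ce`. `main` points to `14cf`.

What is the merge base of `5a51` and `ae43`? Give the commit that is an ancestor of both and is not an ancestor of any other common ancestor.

89da

Ancestors of 5a51: {5a51, 89da, b795, d7ce}.
Ancestors of ae43: {42cf, 50b4, 89da, ae43, b795, cc0e, d7ce}.
Common ancestors: {89da, b795, d7ce}.
Among these, 89da is not an ancestor of any other common ancestor — it is the merge base.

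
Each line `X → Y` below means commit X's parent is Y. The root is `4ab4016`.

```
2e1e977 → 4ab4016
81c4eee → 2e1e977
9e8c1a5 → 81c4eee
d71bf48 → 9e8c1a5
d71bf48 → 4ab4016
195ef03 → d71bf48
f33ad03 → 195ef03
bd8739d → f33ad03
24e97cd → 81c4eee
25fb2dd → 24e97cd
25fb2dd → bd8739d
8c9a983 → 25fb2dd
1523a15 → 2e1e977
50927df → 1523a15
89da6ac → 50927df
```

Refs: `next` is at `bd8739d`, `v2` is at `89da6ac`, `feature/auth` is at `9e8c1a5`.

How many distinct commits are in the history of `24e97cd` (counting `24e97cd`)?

4

Walking parent pointers from 24e97cd: reachable set = {24e97cd, 2e1e977, 4ab4016, 81c4eee}.
That is 4 commits.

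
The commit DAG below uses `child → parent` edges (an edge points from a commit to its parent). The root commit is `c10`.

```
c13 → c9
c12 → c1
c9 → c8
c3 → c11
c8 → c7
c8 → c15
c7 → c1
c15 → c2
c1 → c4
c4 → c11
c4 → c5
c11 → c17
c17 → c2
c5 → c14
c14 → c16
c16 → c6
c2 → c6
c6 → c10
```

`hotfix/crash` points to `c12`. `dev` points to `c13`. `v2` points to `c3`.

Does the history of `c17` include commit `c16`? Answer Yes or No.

Ancestors of c17: {c10, c17, c2, c6}.
c16 is not in that set, so it is not an ancestor of c17.

No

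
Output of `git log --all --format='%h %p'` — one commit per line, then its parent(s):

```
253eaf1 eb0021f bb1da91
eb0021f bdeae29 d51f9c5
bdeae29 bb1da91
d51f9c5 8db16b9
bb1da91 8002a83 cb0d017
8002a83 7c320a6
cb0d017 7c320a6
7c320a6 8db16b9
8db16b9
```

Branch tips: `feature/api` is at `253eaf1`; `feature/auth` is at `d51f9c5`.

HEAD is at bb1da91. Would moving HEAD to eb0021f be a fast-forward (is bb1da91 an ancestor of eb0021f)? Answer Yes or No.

Yes

A fast-forward from bb1da91 to eb0021f is possible iff bb1da91 is an ancestor of eb0021f.
Ancestors of eb0021f: {7c320a6, 8002a83, 8db16b9, bb1da91, bdeae29, cb0d017, d51f9c5, eb0021f}.
bb1da91 is among them, so fast-forward is possible.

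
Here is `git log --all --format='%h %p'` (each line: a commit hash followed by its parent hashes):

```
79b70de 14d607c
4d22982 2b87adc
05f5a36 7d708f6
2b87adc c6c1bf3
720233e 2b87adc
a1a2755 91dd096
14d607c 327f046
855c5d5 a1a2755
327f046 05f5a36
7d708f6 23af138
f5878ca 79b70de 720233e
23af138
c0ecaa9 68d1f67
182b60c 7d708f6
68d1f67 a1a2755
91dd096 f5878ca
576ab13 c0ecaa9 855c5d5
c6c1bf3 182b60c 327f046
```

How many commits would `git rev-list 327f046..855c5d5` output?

10

Reachable from 855c5d5: {05f5a36, 14d607c, 182b60c, 23af138, 2b87adc, 327f046, 720233e, 79b70de, 7d708f6, 855c5d5, 91dd096, a1a2755, c6c1bf3, f5878ca}.
Reachable from 327f046: {05f5a36, 23af138, 327f046, 7d708f6}.
In 855c5d5's history but not 327f046's: {14d607c, 182b60c, 2b87adc, 720233e, 79b70de, 855c5d5, 91dd096, a1a2755, c6c1bf3, f5878ca} — 10 commits.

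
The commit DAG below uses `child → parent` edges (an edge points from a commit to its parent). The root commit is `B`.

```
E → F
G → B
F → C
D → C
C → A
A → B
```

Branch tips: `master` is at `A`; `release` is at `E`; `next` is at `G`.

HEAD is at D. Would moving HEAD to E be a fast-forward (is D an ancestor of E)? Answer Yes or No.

A fast-forward from D to E is possible iff D is an ancestor of E.
Ancestors of E: {A, B, C, E, F}.
D is not among them, so fast-forward is not possible.

No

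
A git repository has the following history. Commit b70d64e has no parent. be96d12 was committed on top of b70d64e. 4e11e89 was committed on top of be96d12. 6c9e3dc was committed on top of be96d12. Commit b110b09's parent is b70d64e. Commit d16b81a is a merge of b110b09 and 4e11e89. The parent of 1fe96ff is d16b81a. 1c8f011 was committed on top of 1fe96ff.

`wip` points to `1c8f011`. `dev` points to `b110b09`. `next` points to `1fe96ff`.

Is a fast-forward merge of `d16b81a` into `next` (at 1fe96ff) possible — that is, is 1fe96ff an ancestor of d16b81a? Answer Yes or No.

A fast-forward from 1fe96ff to d16b81a is possible iff 1fe96ff is an ancestor of d16b81a.
Ancestors of d16b81a: {4e11e89, b110b09, b70d64e, be96d12, d16b81a}.
1fe96ff is not among them, so fast-forward is not possible.

No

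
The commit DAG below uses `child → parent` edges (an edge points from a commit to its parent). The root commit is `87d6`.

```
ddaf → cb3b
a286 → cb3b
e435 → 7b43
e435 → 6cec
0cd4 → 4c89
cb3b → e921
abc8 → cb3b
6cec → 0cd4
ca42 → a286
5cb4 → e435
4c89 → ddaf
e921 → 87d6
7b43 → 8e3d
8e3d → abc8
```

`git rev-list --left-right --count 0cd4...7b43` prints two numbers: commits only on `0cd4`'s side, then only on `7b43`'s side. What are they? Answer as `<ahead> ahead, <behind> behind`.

3 ahead, 3 behind

Reachable from 0cd4: {0cd4, 4c89, 87d6, cb3b, ddaf, e921}.
Reachable from 7b43: {7b43, 87d6, 8e3d, abc8, cb3b, e921}.
Only in 0cd4's history (ahead): {0cd4, 4c89, ddaf} — 3.
Only in 7b43's history (behind): {7b43, 8e3d, abc8} — 3.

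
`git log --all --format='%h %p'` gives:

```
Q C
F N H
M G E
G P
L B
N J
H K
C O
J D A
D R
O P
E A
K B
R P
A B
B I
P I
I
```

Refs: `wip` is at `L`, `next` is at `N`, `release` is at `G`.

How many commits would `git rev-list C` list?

Walking parent pointers from C: reachable set = {C, I, O, P}.
That is 4 commits.

4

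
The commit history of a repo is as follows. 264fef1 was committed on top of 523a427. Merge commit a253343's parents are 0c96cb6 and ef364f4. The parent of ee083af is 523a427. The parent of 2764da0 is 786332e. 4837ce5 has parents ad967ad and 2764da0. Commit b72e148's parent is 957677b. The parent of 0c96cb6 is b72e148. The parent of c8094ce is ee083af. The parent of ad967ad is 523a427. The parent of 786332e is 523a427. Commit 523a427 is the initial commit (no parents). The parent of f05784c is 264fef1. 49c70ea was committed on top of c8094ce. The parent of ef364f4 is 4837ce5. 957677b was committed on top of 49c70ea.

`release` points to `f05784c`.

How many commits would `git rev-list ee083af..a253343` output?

Reachable from a253343: {0c96cb6, 2764da0, 4837ce5, 49c70ea, 523a427, 786332e, 957677b, a253343, ad967ad, b72e148, c8094ce, ee083af, ef364f4}.
Reachable from ee083af: {523a427, ee083af}.
In a253343's history but not ee083af's: {0c96cb6, 2764da0, 4837ce5, 49c70ea, 786332e, 957677b, a253343, ad967ad, b72e148, c8094ce, ef364f4} — 11 commits.

11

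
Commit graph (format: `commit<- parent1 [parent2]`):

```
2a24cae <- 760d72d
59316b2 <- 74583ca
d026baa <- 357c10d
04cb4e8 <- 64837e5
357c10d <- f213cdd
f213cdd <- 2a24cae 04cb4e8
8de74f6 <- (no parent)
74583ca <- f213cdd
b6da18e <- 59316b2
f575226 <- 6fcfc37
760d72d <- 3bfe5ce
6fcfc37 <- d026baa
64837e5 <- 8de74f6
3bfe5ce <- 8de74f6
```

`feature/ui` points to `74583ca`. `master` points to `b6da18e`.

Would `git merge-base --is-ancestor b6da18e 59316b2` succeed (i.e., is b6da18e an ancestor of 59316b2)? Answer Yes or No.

Ancestors of 59316b2: {04cb4e8, 2a24cae, 3bfe5ce, 59316b2, 64837e5, 74583ca, 760d72d, 8de74f6, f213cdd}.
b6da18e is not in that set, so it is not an ancestor of 59316b2.

No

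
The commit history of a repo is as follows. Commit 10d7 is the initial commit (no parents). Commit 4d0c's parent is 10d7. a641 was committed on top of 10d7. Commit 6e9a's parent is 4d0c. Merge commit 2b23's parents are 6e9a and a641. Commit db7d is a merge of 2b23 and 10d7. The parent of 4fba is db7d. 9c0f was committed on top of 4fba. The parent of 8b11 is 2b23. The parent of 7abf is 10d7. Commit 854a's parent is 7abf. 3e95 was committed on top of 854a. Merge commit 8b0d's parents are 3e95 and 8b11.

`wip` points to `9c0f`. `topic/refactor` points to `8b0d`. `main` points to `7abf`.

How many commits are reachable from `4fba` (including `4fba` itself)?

7

Walking parent pointers from 4fba: reachable set = {10d7, 2b23, 4d0c, 4fba, 6e9a, a641, db7d}.
That is 7 commits.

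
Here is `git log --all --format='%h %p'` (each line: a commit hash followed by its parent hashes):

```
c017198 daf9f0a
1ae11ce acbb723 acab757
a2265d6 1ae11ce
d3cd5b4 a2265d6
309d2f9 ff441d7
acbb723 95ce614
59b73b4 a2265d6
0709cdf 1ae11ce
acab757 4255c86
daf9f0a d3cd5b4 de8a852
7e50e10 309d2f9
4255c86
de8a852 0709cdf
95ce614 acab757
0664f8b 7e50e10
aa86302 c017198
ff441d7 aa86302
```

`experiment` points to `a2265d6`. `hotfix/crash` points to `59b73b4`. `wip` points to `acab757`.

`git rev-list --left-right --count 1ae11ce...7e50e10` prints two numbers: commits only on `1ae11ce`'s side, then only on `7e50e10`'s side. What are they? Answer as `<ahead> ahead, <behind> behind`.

Reachable from 1ae11ce: {1ae11ce, 4255c86, 95ce614, acab757, acbb723}.
Reachable from 7e50e10: {0709cdf, 1ae11ce, 309d2f9, 4255c86, 7e50e10, 95ce614, a2265d6, aa86302, acab757, acbb723, c017198, d3cd5b4, daf9f0a, de8a852, ff441d7}.
Only in 1ae11ce's history (ahead): {} — 0.
Only in 7e50e10's history (behind): {0709cdf, 309d2f9, 7e50e10, a2265d6, aa86302, c017198, d3cd5b4, daf9f0a, de8a852, ff441d7} — 10.

0 ahead, 10 behind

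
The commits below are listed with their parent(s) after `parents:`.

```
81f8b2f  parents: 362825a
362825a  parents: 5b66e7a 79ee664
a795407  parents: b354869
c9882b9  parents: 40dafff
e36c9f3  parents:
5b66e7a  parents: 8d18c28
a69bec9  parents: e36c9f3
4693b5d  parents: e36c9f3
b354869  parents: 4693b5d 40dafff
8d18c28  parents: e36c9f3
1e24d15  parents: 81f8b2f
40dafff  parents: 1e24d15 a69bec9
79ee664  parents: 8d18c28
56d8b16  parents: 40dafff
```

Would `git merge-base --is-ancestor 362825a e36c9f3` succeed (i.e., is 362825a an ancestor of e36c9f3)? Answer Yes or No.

No

Ancestors of e36c9f3: {e36c9f3}.
362825a is not in that set, so it is not an ancestor of e36c9f3.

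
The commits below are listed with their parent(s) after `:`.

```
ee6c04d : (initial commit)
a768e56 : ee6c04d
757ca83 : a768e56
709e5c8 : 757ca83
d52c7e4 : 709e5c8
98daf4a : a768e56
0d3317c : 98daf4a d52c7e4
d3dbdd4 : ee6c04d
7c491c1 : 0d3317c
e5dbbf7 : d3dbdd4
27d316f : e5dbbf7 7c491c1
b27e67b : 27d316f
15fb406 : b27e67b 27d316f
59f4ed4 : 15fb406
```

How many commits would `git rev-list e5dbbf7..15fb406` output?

10

Reachable from 15fb406: {0d3317c, 15fb406, 27d316f, 709e5c8, 757ca83, 7c491c1, 98daf4a, a768e56, b27e67b, d3dbdd4, d52c7e4, e5dbbf7, ee6c04d}.
Reachable from e5dbbf7: {d3dbdd4, e5dbbf7, ee6c04d}.
In 15fb406's history but not e5dbbf7's: {0d3317c, 15fb406, 27d316f, 709e5c8, 757ca83, 7c491c1, 98daf4a, a768e56, b27e67b, d52c7e4} — 10 commits.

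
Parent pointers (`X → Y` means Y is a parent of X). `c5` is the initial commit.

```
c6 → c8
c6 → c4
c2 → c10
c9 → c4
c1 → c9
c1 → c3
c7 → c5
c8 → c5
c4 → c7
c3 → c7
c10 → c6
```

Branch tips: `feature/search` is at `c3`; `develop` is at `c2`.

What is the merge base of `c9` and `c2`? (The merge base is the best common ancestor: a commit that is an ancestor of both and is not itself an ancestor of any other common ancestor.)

Ancestors of c9: {c4, c5, c7, c9}.
Ancestors of c2: {c10, c2, c4, c5, c6, c7, c8}.
Common ancestors: {c4, c5, c7}.
Among these, c4 is not an ancestor of any other common ancestor — it is the merge base.

c4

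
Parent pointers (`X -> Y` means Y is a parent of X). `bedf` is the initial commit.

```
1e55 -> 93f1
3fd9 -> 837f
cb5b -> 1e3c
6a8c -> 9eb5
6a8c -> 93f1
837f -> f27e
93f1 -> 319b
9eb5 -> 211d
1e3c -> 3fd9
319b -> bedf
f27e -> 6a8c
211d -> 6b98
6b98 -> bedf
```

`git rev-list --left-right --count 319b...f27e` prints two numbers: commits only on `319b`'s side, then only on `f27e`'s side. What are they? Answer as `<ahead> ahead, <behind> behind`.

Reachable from 319b: {319b, bedf}.
Reachable from f27e: {211d, 319b, 6a8c, 6b98, 93f1, 9eb5, bedf, f27e}.
Only in 319b's history (ahead): {} — 0.
Only in f27e's history (behind): {211d, 6a8c, 6b98, 93f1, 9eb5, f27e} — 6.

0 ahead, 6 behind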